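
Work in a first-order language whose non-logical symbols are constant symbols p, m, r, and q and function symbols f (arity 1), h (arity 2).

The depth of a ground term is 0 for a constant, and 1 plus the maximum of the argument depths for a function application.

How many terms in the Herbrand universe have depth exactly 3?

364820

If N_k denotes the number of depth-≤k ground terms, the 4 constants give N_0 = 4, and each function symbol of arity r contributes N_{k-1}^r new terms at level k: N_k = 4 + N_{k-1} + N_{k-1}^2.
N_0 = 4
N_1 = 4 + 4 + 4^2 = 24
N_2 = 4 + 24 + 24^2 = 604
N_3 = 4 + 604 + 604^2 = 365424
Terms of depth exactly 3: N_3 − N_2 = 365424 − 604 = 364820.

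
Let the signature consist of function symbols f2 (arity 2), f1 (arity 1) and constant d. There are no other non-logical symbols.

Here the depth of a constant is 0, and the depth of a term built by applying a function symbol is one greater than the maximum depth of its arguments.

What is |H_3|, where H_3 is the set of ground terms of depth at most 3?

183

Let N_k = |{terms of depth ≤ k}|. Then N_0 = 1 and N_k = 1 + N_{k-1}^2 + N_{k-1} for k ≥ 1 (one summand per function symbol, arity giving the exponent).
N_0 = 1
N_1 = 1 + 1^2 + 1 = 3
N_2 = 1 + 3^2 + 3 = 13
N_3 = 1 + 13^2 + 13 = 183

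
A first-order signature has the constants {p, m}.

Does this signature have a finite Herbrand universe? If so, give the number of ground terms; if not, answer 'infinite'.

There are no function symbols, so every ground term is one of the 2 constants.
The Herbrand universe is {p, m}, which is finite with 2 elements.

2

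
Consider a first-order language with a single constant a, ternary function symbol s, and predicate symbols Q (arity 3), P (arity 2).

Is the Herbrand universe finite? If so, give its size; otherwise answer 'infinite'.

infinite

The signature has at least one function symbol (s, arity 3) and at least one constant (a).
Iterating s gives infinitely many distinct ground terms: a, s(a, a, a), s(s(a, a, a), s(a, a, a), s(a, a, a)), ...
So the Herbrand universe is infinite.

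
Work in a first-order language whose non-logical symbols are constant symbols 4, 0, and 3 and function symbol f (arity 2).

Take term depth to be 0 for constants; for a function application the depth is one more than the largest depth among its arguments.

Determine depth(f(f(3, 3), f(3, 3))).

depth(f(3, 3)) = 1 + max(0, 0) = 1
depth(f(f(3, 3), f(3, 3))) = 1 + max(1, 1) = 2

2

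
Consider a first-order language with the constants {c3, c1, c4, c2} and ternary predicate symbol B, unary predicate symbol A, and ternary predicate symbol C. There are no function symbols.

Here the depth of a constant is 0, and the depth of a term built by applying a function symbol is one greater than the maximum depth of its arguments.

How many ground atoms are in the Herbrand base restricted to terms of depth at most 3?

132

First count ground terms of depth ≤ 3.
With no function symbols every ground term is a constant, so there are exactly 4 ground terms at every depth bound.
N_0 = 4
N_1 = 4
N_2 = 4
N_3 = 4
Explicitly: c3, c1, c4, c2.
So |H| = 4.
A ground atom is a predicate applied to a tuple of terms from H, so the count is the sum over predicates of |H|^arity:
  B: 4^3 = 64;  A: 4;  C: 4^3 = 64
Total ground atoms: 64 + 4 + 64 = 132.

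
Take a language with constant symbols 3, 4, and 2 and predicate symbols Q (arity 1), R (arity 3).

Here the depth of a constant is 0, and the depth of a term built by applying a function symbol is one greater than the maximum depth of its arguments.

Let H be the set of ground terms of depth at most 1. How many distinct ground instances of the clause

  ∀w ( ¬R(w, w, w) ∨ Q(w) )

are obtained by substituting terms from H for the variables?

Ground terms of depth ≤ 1:
  With no function symbols every ground term is a constant, so there are exactly 3 ground terms at every depth bound.
  N_0 = 3
  N_1 = 3
So there are 3 ground terms available for substitution.
The clause has 1 distinct variable (w), which appears in the body. In the free term algebra distinct substitutions yield syntactically distinct ground instances.
Number of ground instances = 3.

3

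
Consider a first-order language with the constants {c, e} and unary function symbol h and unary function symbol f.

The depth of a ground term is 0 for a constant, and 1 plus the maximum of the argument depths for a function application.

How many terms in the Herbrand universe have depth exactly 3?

16

If N_k denotes the number of depth-≤k ground terms, the 2 constants give N_0 = 2, and each function symbol of arity r contributes N_{k-1}^r new terms at level k: N_k = 2 + N_{k-1} + N_{k-1}.
N_0 = 2
N_1 = 2 + 2 + 2 = 6
N_2 = 2 + 6 + 6 = 14
N_3 = 2 + 14 + 14 = 30
Terms of depth exactly 3: N_3 − N_2 = 30 − 14 = 16.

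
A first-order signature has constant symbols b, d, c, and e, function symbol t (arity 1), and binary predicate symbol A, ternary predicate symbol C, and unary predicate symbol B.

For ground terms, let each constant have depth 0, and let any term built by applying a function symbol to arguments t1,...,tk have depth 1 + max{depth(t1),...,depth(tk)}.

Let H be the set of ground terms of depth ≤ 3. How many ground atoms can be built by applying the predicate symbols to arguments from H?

First count ground terms of depth ≤ 3.
Let N_k count ground terms of depth at most k. Each non-constant term of depth ≤ k is some function symbol applied to depth-≤(k−1) arguments, giving N_k = 4 + N_{k-1}.
N_0 = 4
N_1 = 4 + 4 = 8
N_2 = 4 + 8 = 12
N_3 = 4 + 12 = 16
So |H| = 16.
Each predicate of arity r yields |H|^r ground atoms (one per choice of an r-tuple from H):
  A: 16^2 = 256;  C: 16^3 = 4096;  B: 16
Total ground atoms: 256 + 4096 + 16 = 4368.

4368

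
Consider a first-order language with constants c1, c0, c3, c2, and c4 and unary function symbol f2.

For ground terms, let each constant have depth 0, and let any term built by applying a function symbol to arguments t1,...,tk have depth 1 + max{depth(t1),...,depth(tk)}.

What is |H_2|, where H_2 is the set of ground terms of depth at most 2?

Count level by level. With function symbols f2/1, the terms of depth ≤ k are the 5 constants together with each function applied to depth-≤(k−1) tuples, so N_k = 5 + N_{k-1}.
N_0 = 5
N_1 = 5 + 5 = 10
N_2 = 5 + 10 = 15

15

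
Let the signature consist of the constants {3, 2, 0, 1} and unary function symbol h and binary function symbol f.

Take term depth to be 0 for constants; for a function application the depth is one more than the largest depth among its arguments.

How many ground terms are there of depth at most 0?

If N_k denotes the number of depth-≤k ground terms, the 4 constants give N_0 = 4, and each function symbol of arity r contributes N_{k-1}^r new terms at level k: N_k = 4 + N_{k-1} + N_{k-1}^2.
N_0 = 4
Explicitly: 3, 2, 0, 1.

4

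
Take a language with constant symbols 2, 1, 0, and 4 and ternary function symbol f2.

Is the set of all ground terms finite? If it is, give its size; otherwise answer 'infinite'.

infinite

The signature has at least one function symbol (f2, arity 3) and at least one constant (2).
Iterating f2 gives infinitely many distinct ground terms: 2, f2(2, 2, 2), f2(f2(2, 2, 2), f2(2, 2, 2), f2(2, 2, 2)), ...
So the Herbrand universe is infinite.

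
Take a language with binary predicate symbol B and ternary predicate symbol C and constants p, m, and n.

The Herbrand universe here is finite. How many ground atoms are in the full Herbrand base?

36

With no function symbols, the Herbrand universe is just the 3 constants.
Ground atoms per predicate: B: 3^2 = 9, C: 3^3 = 27.
Herbrand base size = 9 + 27 = 36.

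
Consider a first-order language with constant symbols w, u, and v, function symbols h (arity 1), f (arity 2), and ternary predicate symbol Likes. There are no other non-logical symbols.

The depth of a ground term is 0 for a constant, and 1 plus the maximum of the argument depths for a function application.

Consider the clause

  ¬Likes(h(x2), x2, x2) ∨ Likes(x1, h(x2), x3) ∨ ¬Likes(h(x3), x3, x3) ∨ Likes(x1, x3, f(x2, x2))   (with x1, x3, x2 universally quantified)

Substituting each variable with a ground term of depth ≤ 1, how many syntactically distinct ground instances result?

Ground terms of depth ≤ 1:
  Count level by level. With function symbols h/1, f/2, the terms of depth ≤ k are the 3 constants together with each function applied to depth-≤(k−1) tuples, so N_k = 3 + N_{k-1} + N_{k-1}^2.
  N_0 = 3
  N_1 = 3 + 3 + 3^2 = 15
So there are 15 ground terms available for substitution.
The body mentions every one of the 3 quantified variables; since ground terms form a free algebra, no two substitutions collapse to the same formula.
Number of ground instances = 15^3 = 3375.

3375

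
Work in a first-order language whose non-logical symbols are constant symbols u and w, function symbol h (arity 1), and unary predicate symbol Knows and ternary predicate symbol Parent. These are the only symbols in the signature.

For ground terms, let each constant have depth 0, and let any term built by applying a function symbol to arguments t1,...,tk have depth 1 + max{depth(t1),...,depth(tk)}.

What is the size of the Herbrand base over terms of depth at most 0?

First count ground terms of depth ≤ 0.
Let N_k = |{terms of depth ≤ k}|. Then N_0 = 2 and N_k = 2 + N_{k-1} for k ≥ 1 (one summand per function symbol, arity giving the exponent).
N_0 = 2
Explicitly: u, w.
So |H| = 2.
For each predicate symbol, the number of ground atoms is |H| raised to its arity; summing:
  Knows: 2;  Parent: 2^3 = 8
Total ground atoms: 2 + 8 = 10.

10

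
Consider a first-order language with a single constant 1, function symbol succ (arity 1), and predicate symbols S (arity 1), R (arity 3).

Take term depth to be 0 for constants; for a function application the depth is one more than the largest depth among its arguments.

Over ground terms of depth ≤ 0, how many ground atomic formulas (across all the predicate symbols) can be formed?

2

First count ground terms of depth ≤ 0.
If N_k denotes the number of depth-≤k ground terms, the 1 constant gives N_0 = 1, and each function symbol of arity r contributes N_{k-1}^r new terms at level k: N_k = 1 + N_{k-1}.
N_0 = 1
So |H| = 1.
Ground atoms are formed by filling each argument slot of a predicate with a term from H, so an r-ary predicate gives |H|^r atoms:
  S: 1;  R: 1^3 = 1
Total ground atoms: 1 + 1 = 2.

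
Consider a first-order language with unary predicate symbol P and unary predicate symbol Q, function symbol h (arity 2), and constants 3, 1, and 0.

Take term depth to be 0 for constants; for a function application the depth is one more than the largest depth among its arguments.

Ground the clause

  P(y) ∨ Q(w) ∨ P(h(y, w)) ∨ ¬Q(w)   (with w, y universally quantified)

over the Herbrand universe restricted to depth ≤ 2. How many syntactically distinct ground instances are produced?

21609

Ground terms of depth ≤ 2:
  If N_k denotes the number of depth-≤k ground terms, the 3 constants give N_0 = 3, and each function symbol of arity r contributes N_{k-1}^r new terms at level k: N_k = 3 + N_{k-1}^2.
  N_0 = 3
  N_1 = 3 + 3^2 = 12
  N_2 = 3 + 12^2 = 147
So there are 147 ground terms available for substitution.
The body mentions every one of the 2 quantified variables; since ground terms form a free algebra, no two substitutions collapse to the same formula.
Number of ground instances = 147^2 = 21609.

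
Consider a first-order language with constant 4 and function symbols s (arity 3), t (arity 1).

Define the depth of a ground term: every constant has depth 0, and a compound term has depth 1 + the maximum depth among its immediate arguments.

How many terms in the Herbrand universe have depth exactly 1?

2

If N_k denotes the number of depth-≤k ground terms, the 1 constant gives N_0 = 1, and each function symbol of arity r contributes N_{k-1}^r new terms at level k: N_k = 1 + N_{k-1}^3 + N_{k-1}.
N_0 = 1
N_1 = 1 + 1^3 + 1 = 3
Terms of depth exactly 1: N_1 − N_0 = 3 − 1 = 2.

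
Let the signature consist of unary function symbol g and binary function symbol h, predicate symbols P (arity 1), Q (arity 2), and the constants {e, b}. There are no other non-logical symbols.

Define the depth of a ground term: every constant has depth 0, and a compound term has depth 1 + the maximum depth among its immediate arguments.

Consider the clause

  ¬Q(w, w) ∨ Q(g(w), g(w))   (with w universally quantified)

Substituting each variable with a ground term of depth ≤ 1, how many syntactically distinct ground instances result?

8

Ground terms of depth ≤ 1:
  Let N_k count ground terms of depth at most k. Each non-constant term of depth ≤ k is some function symbol applied to depth-≤(k−1) arguments, giving N_k = 2 + N_{k-1} + N_{k-1}^2.
  N_0 = 2
  N_1 = 2 + 2 + 2^2 = 8
  Explicitly: e, b, g(e), g(b), h(e, e), h(e, b), h(b, e), h(b, b).
So there are 8 ground terms available for substitution.
The body mentions the single quantified variable w; since ground terms form a free algebra, no two substitutions collapse to the same formula.
Number of ground instances = 8.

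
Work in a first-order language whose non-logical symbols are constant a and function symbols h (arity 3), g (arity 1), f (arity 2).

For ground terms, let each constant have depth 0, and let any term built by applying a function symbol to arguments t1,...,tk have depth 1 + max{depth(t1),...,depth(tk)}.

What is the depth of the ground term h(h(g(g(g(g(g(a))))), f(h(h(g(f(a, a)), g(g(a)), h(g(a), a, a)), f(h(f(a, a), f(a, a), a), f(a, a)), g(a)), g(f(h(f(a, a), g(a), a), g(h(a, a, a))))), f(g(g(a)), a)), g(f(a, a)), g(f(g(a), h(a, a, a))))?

7

depth(g(a)) = 1 + depth(a) = 1 + 0 = 1
depth(g(g(a))) = 1 + depth(g(a)) = 1 + 1 = 2
depth(g(g(g(a)))) = 1 + depth(g(g(a))) = 1 + 2 = 3
depth(g(g(g(g(a))))) = 1 + depth(g(g(g(a)))) = 1 + 3 = 4
depth(g(g(g(g(g(a)))))) = 1 + depth(g(g(g(g(a))))) = 1 + 4 = 5
depth(f(a, a)) = 1 + max(0, 0) = 1
depth(g(f(a, a))) = 1 + depth(f(a, a)) = 1 + 1 = 2
depth(h(g(a), a, a)) = 1 + max(1, 0, 0) = 2
depth(h(g(f(a, a)), g(g(a)), h(g(a), a, a))) = 1 + max(2, 2, 2) = 3
depth(h(f(a, a), f(a, a), a)) = 1 + max(1, 1, 0) = 2
depth(f(h(f(a, a), f(a, a), a), f(a, a))) = 1 + max(2, 1) = 3
depth(h(h(g(f(a, a)), g(g(a)), h(g(a), a, a)), f(h(f(a, a), f(a, a), a), f(a, a)), g(a))) = 1 + max(3, 3, 1) = 4
depth(h(f(a, a), g(a), a)) = 1 + max(1, 1, 0) = 2
depth(h(a, a, a)) = 1 + max(0, 0, 0) = 1
depth(g(h(a, a, a))) = 1 + depth(h(a, a, a)) = 1 + 1 = 2
depth(f(h(f(a, a), g(a), a), g(h(a, a, a)))) = 1 + max(2, 2) = 3
depth(g(f(h(f(a, a), g(a), a), g(h(a, a, a))))) = 1 + depth(f(h(f(a, a), g(a), a), g(h(a, a, a)))) = 1 + 3 = 4
depth(f(h(h(g(f(a, a)), g(g(a)), h(g(a), a, a)), f(h(f(a, a), f(a, a), a), f(a, a)), g(a)), g(f(h(f(a, a), g(a), a), g(h(a, a, a)))))) = 1 + max(4, 4) = 5
depth(f(g(g(a)), a)) = 1 + max(2, 0) = 3
depth(h(g(g(g(g(g(a))))), f(h(h(g(f(a, a)), g(g(a)), h(g(a), a, a)), f(h(f(a, a), f(a, a), a), f(a, a)), g(a)), g(f(h(f(a, a), g(a), a), g(h(a, a, a))))), f(g(g(a)), a))) = 1 + max(5, 5, 3) = 6
depth(f(g(a), h(a, a, a))) = 1 + max(1, 1) = 2
depth(g(f(g(a), h(a, a, a)))) = 1 + depth(f(g(a), h(a, a, a))) = 1 + 2 = 3
depth(h(h(g(g(g(g(g(a))))), f(h(h(g(f(a, a)), g(g(a)), h(g(a), a, a)), f(h(f(a, a), f(a, a), a), f(a, a)), g(a)), g(f(h(f(a, a), g(a), a), g(h(a, a, a))))), f(g(g(a)), a)), g(f(a, a)), g(f(g(a), h(a, a, a))))) = 1 + max(6, 2, 3) = 7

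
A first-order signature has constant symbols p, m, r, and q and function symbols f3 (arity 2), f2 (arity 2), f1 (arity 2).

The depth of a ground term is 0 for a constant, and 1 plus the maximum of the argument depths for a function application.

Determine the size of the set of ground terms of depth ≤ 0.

Count level by level. With function symbols f3/2, f2/2, f1/2, the terms of depth ≤ k are the 4 constants together with each function applied to depth-≤(k−1) tuples, so N_k = 4 + N_{k-1}^2 + N_{k-1}^2 + N_{k-1}^2.
N_0 = 4

4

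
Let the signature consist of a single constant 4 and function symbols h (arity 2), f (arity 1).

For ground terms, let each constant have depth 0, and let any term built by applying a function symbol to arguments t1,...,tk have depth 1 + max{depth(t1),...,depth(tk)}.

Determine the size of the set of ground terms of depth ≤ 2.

13

Let N_k = |{terms of depth ≤ k}|. Then N_0 = 1 and N_k = 1 + N_{k-1}^2 + N_{k-1} for k ≥ 1 (one summand per function symbol, arity giving the exponent).
N_0 = 1
N_1 = 1 + 1^2 + 1 = 3
N_2 = 1 + 3^2 + 3 = 13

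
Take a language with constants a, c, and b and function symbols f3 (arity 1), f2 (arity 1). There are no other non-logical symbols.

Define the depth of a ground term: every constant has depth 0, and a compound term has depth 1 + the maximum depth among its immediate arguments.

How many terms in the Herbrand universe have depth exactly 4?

If N_k denotes the number of depth-≤k ground terms, the 3 constants give N_0 = 3, and each function symbol of arity r contributes N_{k-1}^r new terms at level k: N_k = 3 + N_{k-1} + N_{k-1}.
N_0 = 3
N_1 = 3 + 3 + 3 = 9
N_2 = 3 + 9 + 9 = 21
N_3 = 3 + 21 + 21 = 45
N_4 = 3 + 45 + 45 = 93
Terms of depth exactly 4: N_4 − N_3 = 93 − 45 = 48.

48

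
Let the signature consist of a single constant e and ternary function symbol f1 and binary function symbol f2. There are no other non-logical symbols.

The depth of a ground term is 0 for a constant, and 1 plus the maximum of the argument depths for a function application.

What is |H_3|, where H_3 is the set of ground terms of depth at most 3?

Write N_k for the number of ground terms of depth ≤ k. A term of depth ≤ k is either a constant or a function symbol applied to arguments of depth ≤ k−1, so N_k = 1 + N_{k-1}^3 + N_{k-1}^2.
N_0 = 1
N_1 = 1 + 1^3 + 1^2 = 3
N_2 = 1 + 3^3 + 3^2 = 37
N_3 = 1 + 37^3 + 37^2 = 52023

52023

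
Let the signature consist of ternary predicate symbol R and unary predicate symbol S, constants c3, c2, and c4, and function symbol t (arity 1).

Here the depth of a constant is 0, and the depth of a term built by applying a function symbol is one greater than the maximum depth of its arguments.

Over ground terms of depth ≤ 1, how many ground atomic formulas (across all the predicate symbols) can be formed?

222

First count ground terms of depth ≤ 1.
If N_k denotes the number of depth-≤k ground terms, the 3 constants give N_0 = 3, and each function symbol of arity r contributes N_{k-1}^r new terms at level k: N_k = 3 + N_{k-1}.
N_0 = 3
N_1 = 3 + 3 = 6
So |H| = 6.
For each predicate symbol, the number of ground atoms is |H| raised to its arity; summing:
  R: 6^3 = 216;  S: 6
Total ground atoms: 216 + 6 = 222.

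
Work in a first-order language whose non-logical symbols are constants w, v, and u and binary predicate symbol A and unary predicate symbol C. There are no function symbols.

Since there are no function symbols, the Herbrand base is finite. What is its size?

With no function symbols, the Herbrand universe is just the 3 constants.
Ground atoms per predicate: A: 3^2 = 9, C: 3.
Herbrand base size = 9 + 3 = 12.

12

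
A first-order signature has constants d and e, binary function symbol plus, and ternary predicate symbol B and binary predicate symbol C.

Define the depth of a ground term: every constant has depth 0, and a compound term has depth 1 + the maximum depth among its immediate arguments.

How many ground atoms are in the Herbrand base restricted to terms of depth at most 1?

252

First count ground terms of depth ≤ 1.
Count level by level. With function symbols plus/2, the terms of depth ≤ k are the 2 constants together with each function applied to depth-≤(k−1) tuples, so N_k = 2 + N_{k-1}^2.
N_0 = 2
N_1 = 2 + 2^2 = 6
So |H| = 6.
Each predicate of arity r yields |H|^r ground atoms (one per choice of an r-tuple from H):
  B: 6^3 = 216;  C: 6^2 = 36
Total ground atoms: 216 + 36 = 252.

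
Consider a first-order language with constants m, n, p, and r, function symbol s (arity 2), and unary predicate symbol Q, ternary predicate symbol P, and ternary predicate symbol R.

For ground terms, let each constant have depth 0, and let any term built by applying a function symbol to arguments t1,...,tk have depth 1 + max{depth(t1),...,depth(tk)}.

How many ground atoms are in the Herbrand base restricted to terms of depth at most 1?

16020

First count ground terms of depth ≤ 1.
If N_k denotes the number of depth-≤k ground terms, the 4 constants give N_0 = 4, and each function symbol of arity r contributes N_{k-1}^r new terms at level k: N_k = 4 + N_{k-1}^2.
N_0 = 4
N_1 = 4 + 4^2 = 20
So |H| = 20.
A ground atom is a predicate applied to a tuple of terms from H, so the count is the sum over predicates of |H|^arity:
  Q: 20;  P: 20^3 = 8000;  R: 20^3 = 8000
Total ground atoms: 20 + 8000 + 8000 = 16020.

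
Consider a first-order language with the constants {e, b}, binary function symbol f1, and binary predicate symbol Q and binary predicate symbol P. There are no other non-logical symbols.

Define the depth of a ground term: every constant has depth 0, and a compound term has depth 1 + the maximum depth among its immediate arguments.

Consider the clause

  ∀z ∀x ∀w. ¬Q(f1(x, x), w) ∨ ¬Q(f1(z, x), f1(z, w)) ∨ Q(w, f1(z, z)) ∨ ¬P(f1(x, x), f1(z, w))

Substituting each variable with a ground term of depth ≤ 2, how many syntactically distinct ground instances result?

54872

Ground terms of depth ≤ 2:
  Let N_k = |{terms of depth ≤ k}|. Then N_0 = 2 and N_k = 2 + N_{k-1}^2 for k ≥ 1 (one summand per function symbol, arity giving the exponent).
  N_0 = 2
  N_1 = 2 + 2^2 = 6
  N_2 = 2 + 6^2 = 38
So there are 38 ground terms available for substitution.
There are 3 variables to instantiate (z, x, w), each occurring in at least one literal, so different choices give different ground instances.
Number of ground instances = 38^3 = 54872.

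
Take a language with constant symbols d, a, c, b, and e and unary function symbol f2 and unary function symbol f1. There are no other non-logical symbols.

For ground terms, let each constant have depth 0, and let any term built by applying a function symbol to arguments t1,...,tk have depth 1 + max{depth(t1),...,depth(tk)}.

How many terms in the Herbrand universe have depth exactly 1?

10

Let N_k count ground terms of depth at most k. Each non-constant term of depth ≤ k is some function symbol applied to depth-≤(k−1) arguments, giving N_k = 5 + N_{k-1} + N_{k-1}.
N_0 = 5
N_1 = 5 + 5 + 5 = 15
Terms of depth exactly 1: N_1 − N_0 = 15 − 5 = 10.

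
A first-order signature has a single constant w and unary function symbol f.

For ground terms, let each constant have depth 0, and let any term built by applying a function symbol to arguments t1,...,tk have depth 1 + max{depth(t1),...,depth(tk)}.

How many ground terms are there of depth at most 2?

Write N_k for the number of ground terms of depth ≤ k. A term of depth ≤ k is either a constant or a function symbol applied to arguments of depth ≤ k−1, so N_k = 1 + N_{k-1}.
N_0 = 1
N_1 = 1 + 1 = 2
N_2 = 1 + 2 = 3

3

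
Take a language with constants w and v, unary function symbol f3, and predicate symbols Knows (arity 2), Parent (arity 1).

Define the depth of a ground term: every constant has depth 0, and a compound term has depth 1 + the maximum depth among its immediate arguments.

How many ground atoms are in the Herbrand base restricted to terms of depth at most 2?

First count ground terms of depth ≤ 2.
Let N_k count ground terms of depth at most k. Each non-constant term of depth ≤ k is some function symbol applied to depth-≤(k−1) arguments, giving N_k = 2 + N_{k-1}.
N_0 = 2
N_1 = 2 + 2 = 4
N_2 = 2 + 4 = 6
So |H| = 6.
A ground atom is a predicate applied to a tuple of terms from H, so the count is the sum over predicates of |H|^arity:
  Knows: 6^2 = 36;  Parent: 6
Total ground atoms: 36 + 6 = 42.

42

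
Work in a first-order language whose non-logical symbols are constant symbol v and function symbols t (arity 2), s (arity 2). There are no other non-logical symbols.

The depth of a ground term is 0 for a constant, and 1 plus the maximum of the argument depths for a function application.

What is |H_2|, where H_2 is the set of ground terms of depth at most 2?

19

Write N_k for the number of ground terms of depth ≤ k. A term of depth ≤ k is either a constant or a function symbol applied to arguments of depth ≤ k−1, so N_k = 1 + N_{k-1}^2 + N_{k-1}^2.
N_0 = 1
N_1 = 1 + 1^2 + 1^2 = 3
N_2 = 1 + 3^2 + 3^2 = 19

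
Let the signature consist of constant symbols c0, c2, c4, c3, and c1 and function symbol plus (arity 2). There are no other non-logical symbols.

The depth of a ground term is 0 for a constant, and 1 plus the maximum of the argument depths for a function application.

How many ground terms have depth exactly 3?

If N_k denotes the number of depth-≤k ground terms, the 5 constants give N_0 = 5, and each function symbol of arity r contributes N_{k-1}^r new terms at level k: N_k = 5 + N_{k-1}^2.
N_0 = 5
N_1 = 5 + 5^2 = 30
N_2 = 5 + 30^2 = 905
N_3 = 5 + 905^2 = 819030
Terms of depth exactly 3: N_3 − N_2 = 819030 − 905 = 818125.

818125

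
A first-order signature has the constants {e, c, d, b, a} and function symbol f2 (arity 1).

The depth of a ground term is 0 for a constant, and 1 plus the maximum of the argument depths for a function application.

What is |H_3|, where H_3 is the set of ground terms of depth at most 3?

20

If N_k denotes the number of depth-≤k ground terms, the 5 constants give N_0 = 5, and each function symbol of arity r contributes N_{k-1}^r new terms at level k: N_k = 5 + N_{k-1}.
N_0 = 5
N_1 = 5 + 5 = 10
N_2 = 5 + 10 = 15
N_3 = 5 + 15 = 20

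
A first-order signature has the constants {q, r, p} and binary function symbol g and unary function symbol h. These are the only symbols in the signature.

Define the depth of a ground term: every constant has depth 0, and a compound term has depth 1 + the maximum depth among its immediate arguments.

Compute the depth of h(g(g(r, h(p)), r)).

4

depth(h(p)) = 1 + depth(p) = 1 + 0 = 1
depth(g(r, h(p))) = 1 + max(0, 1) = 2
depth(g(g(r, h(p)), r)) = 1 + max(2, 0) = 3
depth(h(g(g(r, h(p)), r))) = 1 + depth(g(g(r, h(p)), r)) = 1 + 3 = 4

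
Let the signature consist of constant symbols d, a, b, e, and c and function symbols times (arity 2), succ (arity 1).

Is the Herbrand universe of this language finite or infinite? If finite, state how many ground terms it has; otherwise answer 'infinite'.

The signature has at least one function symbol (times, arity 2) and at least one constant (d).
Iterating times gives infinitely many distinct ground terms: d, times(d, d), times(times(d, d), times(d, d)), ...
So the Herbrand universe is infinite.

infinite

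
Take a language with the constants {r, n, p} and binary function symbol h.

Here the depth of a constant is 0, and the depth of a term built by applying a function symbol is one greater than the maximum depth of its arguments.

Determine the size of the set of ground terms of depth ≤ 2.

147

Let N_k = |{terms of depth ≤ k}|. Then N_0 = 3 and N_k = 3 + N_{k-1}^2 for k ≥ 1 (one summand per function symbol, arity giving the exponent).
N_0 = 3
N_1 = 3 + 3^2 = 12
N_2 = 3 + 12^2 = 147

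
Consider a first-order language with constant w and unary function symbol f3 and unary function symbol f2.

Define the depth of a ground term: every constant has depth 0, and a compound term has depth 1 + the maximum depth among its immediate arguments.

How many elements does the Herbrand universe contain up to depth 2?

Let N_k = |{terms of depth ≤ k}|. Then N_0 = 1 and N_k = 1 + N_{k-1} + N_{k-1} for k ≥ 1 (one summand per function symbol, arity giving the exponent).
N_0 = 1
N_1 = 1 + 1 + 1 = 3
N_2 = 1 + 3 + 3 = 7

7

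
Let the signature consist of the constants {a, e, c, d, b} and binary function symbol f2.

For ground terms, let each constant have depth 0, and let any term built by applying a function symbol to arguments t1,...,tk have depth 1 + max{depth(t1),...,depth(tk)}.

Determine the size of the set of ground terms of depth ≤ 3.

819030

Let N_k = |{terms of depth ≤ k}|. Then N_0 = 5 and N_k = 5 + N_{k-1}^2 for k ≥ 1 (one summand per function symbol, arity giving the exponent).
N_0 = 5
N_1 = 5 + 5^2 = 30
N_2 = 5 + 30^2 = 905
N_3 = 5 + 905^2 = 819030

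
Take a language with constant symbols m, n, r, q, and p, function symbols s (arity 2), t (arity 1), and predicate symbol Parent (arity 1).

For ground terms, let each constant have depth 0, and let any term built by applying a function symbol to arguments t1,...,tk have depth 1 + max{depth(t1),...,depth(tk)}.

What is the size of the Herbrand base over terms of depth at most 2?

1265

First count ground terms of depth ≤ 2.
Let N_k count ground terms of depth at most k. Each non-constant term of depth ≤ k is some function symbol applied to depth-≤(k−1) arguments, giving N_k = 5 + N_{k-1}^2 + N_{k-1}.
N_0 = 5
N_1 = 5 + 5^2 + 5 = 35
N_2 = 5 + 35^2 + 35 = 1265
So |H| = 1265.
For each predicate symbol, the number of ground atoms is |H| raised to its arity; summing:
  Parent: 1265
Total ground atoms: 1265.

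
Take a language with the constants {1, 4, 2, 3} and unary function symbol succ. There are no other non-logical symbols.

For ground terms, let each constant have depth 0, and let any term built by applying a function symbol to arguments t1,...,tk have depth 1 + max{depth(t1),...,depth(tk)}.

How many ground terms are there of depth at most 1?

Count level by level. With function symbols succ/1, the terms of depth ≤ k are the 4 constants together with each function applied to depth-≤(k−1) tuples, so N_k = 4 + N_{k-1}.
N_0 = 4
N_1 = 4 + 4 = 8
Explicitly: 1, 4, 2, 3, succ(1), succ(4), succ(2), succ(3).

8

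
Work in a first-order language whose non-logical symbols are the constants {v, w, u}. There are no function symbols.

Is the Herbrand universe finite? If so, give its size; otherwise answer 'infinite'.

There are no function symbols, so every ground term is one of the 3 constants.
The Herbrand universe is {v, w, u}, which is finite with 3 elements.

3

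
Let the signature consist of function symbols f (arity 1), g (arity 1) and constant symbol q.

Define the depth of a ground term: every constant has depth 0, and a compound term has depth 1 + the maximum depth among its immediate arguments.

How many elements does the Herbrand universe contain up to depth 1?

If N_k denotes the number of depth-≤k ground terms, the 1 constant gives N_0 = 1, and each function symbol of arity r contributes N_{k-1}^r new terms at level k: N_k = 1 + N_{k-1} + N_{k-1}.
N_0 = 1
N_1 = 1 + 1 + 1 = 3

3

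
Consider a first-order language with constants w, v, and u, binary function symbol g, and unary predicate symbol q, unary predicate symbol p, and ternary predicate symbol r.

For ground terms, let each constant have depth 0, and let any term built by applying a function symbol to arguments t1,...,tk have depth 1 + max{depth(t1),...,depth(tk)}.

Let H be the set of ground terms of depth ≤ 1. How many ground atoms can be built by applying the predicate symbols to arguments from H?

First count ground terms of depth ≤ 1.
If N_k denotes the number of depth-≤k ground terms, the 3 constants give N_0 = 3, and each function symbol of arity r contributes N_{k-1}^r new terms at level k: N_k = 3 + N_{k-1}^2.
N_0 = 3
N_1 = 3 + 3^2 = 12
So |H| = 12.
For each predicate symbol, the number of ground atoms is |H| raised to its arity; summing:
  q: 12;  p: 12;  r: 12^3 = 1728
Total ground atoms: 12 + 12 + 1728 = 1752.

1752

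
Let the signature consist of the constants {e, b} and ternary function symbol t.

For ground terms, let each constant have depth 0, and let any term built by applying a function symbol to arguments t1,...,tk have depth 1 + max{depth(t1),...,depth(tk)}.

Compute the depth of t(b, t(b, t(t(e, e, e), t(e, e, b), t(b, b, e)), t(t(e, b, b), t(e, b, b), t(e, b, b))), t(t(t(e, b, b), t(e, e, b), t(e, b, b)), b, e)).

depth(t(e, e, e)) = 1 + max(0, 0, 0) = 1
depth(t(e, e, b)) = 1 + max(0, 0, 0) = 1
depth(t(b, b, e)) = 1 + max(0, 0, 0) = 1
depth(t(t(e, e, e), t(e, e, b), t(b, b, e))) = 1 + max(1, 1, 1) = 2
depth(t(e, b, b)) = 1 + max(0, 0, 0) = 1
depth(t(t(e, b, b), t(e, b, b), t(e, b, b))) = 1 + max(1, 1, 1) = 2
depth(t(b, t(t(e, e, e), t(e, e, b), t(b, b, e)), t(t(e, b, b), t(e, b, b), t(e, b, b)))) = 1 + max(0, 2, 2) = 3
depth(t(t(e, b, b), t(e, e, b), t(e, b, b))) = 1 + max(1, 1, 1) = 2
depth(t(t(t(e, b, b), t(e, e, b), t(e, b, b)), b, e)) = 1 + max(2, 0, 0) = 3
depth(t(b, t(b, t(t(e, e, e), t(e, e, b), t(b, b, e)), t(t(e, b, b), t(e, b, b), t(e, b, b))), t(t(t(e, b, b), t(e, e, b), t(e, b, b)), b, e))) = 1 + max(0, 3, 3) = 4

4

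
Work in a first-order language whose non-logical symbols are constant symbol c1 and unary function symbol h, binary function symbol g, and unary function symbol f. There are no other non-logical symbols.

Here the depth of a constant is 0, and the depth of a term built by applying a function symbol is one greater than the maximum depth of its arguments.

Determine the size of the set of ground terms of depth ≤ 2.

25

If N_k denotes the number of depth-≤k ground terms, the 1 constant gives N_0 = 1, and each function symbol of arity r contributes N_{k-1}^r new terms at level k: N_k = 1 + N_{k-1} + N_{k-1}^2 + N_{k-1}.
N_0 = 1
N_1 = 1 + 1 + 1^2 + 1 = 4
N_2 = 1 + 4 + 4^2 + 4 = 25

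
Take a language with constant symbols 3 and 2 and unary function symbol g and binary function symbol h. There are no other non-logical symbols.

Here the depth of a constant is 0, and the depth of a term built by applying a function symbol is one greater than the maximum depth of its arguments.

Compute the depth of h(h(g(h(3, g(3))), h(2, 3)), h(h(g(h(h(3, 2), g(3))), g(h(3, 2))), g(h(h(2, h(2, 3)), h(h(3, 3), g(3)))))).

6

depth(g(3)) = 1 + depth(3) = 1 + 0 = 1
depth(h(3, g(3))) = 1 + max(0, 1) = 2
depth(g(h(3, g(3)))) = 1 + depth(h(3, g(3))) = 1 + 2 = 3
depth(h(2, 3)) = 1 + max(0, 0) = 1
depth(h(g(h(3, g(3))), h(2, 3))) = 1 + max(3, 1) = 4
depth(h(3, 2)) = 1 + max(0, 0) = 1
depth(h(h(3, 2), g(3))) = 1 + max(1, 1) = 2
depth(g(h(h(3, 2), g(3)))) = 1 + depth(h(h(3, 2), g(3))) = 1 + 2 = 3
depth(g(h(3, 2))) = 1 + depth(h(3, 2)) = 1 + 1 = 2
depth(h(g(h(h(3, 2), g(3))), g(h(3, 2)))) = 1 + max(3, 2) = 4
depth(h(2, h(2, 3))) = 1 + max(0, 1) = 2
depth(h(3, 3)) = 1 + max(0, 0) = 1
depth(h(h(3, 3), g(3))) = 1 + max(1, 1) = 2
depth(h(h(2, h(2, 3)), h(h(3, 3), g(3)))) = 1 + max(2, 2) = 3
depth(g(h(h(2, h(2, 3)), h(h(3, 3), g(3))))) = 1 + depth(h(h(2, h(2, 3)), h(h(3, 3), g(3)))) = 1 + 3 = 4
depth(h(h(g(h(h(3, 2), g(3))), g(h(3, 2))), g(h(h(2, h(2, 3)), h(h(3, 3), g(3)))))) = 1 + max(4, 4) = 5
depth(h(h(g(h(3, g(3))), h(2, 3)), h(h(g(h(h(3, 2), g(3))), g(h(3, 2))), g(h(h(2, h(2, 3)), h(h(3, 3), g(3))))))) = 1 + max(4, 5) = 6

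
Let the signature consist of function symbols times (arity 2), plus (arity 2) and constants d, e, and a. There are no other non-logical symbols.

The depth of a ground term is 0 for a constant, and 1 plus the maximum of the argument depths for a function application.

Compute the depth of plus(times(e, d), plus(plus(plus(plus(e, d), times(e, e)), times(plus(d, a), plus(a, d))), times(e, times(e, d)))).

5

depth(times(e, d)) = 1 + max(0, 0) = 1
depth(plus(e, d)) = 1 + max(0, 0) = 1
depth(times(e, e)) = 1 + max(0, 0) = 1
depth(plus(plus(e, d), times(e, e))) = 1 + max(1, 1) = 2
depth(plus(d, a)) = 1 + max(0, 0) = 1
depth(plus(a, d)) = 1 + max(0, 0) = 1
depth(times(plus(d, a), plus(a, d))) = 1 + max(1, 1) = 2
depth(plus(plus(plus(e, d), times(e, e)), times(plus(d, a), plus(a, d)))) = 1 + max(2, 2) = 3
depth(times(e, times(e, d))) = 1 + max(0, 1) = 2
depth(plus(plus(plus(plus(e, d), times(e, e)), times(plus(d, a), plus(a, d))), times(e, times(e, d)))) = 1 + max(3, 2) = 4
depth(plus(times(e, d), plus(plus(plus(plus(e, d), times(e, e)), times(plus(d, a), plus(a, d))), times(e, times(e, d))))) = 1 + max(1, 4) = 5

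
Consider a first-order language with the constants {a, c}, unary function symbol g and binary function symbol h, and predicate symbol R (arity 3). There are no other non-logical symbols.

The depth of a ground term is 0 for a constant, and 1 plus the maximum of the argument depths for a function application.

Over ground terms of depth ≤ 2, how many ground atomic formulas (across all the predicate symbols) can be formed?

First count ground terms of depth ≤ 2.
Let N_k = |{terms of depth ≤ k}|. Then N_0 = 2 and N_k = 2 + N_{k-1} + N_{k-1}^2 for k ≥ 1 (one summand per function symbol, arity giving the exponent).
N_0 = 2
N_1 = 2 + 2 + 2^2 = 8
N_2 = 2 + 8 + 8^2 = 74
So |H| = 74.
Each predicate of arity r yields |H|^r ground atoms (one per choice of an r-tuple from H):
  R: 74^3 = 405224
Total ground atoms: 405224.

405224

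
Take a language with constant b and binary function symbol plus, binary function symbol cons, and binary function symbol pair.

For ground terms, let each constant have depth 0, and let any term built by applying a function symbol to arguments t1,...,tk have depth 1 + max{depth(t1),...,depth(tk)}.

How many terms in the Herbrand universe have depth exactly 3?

If N_k denotes the number of depth-≤k ground terms, the 1 constant gives N_0 = 1, and each function symbol of arity r contributes N_{k-1}^r new terms at level k: N_k = 1 + N_{k-1}^2 + N_{k-1}^2 + N_{k-1}^2.
N_0 = 1
N_1 = 1 + 1^2 + 1^2 + 1^2 = 4
N_2 = 1 + 4^2 + 4^2 + 4^2 = 49
N_3 = 1 + 49^2 + 49^2 + 49^2 = 7204
Terms of depth exactly 3: N_3 − N_2 = 7204 − 49 = 7155.

7155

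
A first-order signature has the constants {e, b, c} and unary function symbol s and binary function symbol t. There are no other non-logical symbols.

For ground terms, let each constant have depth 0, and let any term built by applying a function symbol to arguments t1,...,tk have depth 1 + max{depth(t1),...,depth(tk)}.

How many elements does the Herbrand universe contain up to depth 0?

3

Count level by level. With function symbols s/1, t/2, the terms of depth ≤ k are the 3 constants together with each function applied to depth-≤(k−1) tuples, so N_k = 3 + N_{k-1} + N_{k-1}^2.
N_0 = 3
Explicitly: e, b, c.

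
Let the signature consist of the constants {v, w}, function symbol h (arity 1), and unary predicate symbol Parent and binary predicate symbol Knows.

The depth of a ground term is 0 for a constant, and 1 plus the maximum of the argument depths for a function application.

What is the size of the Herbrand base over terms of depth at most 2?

42

First count ground terms of depth ≤ 2.
Write N_k for the number of ground terms of depth ≤ k. A term of depth ≤ k is either a constant or a function symbol applied to arguments of depth ≤ k−1, so N_k = 2 + N_{k-1}.
N_0 = 2
N_1 = 2 + 2 = 4
N_2 = 2 + 4 = 6
So |H| = 6.
For each predicate symbol, the number of ground atoms is |H| raised to its arity; summing:
  Parent: 6;  Knows: 6^2 = 36
Total ground atoms: 6 + 36 = 42.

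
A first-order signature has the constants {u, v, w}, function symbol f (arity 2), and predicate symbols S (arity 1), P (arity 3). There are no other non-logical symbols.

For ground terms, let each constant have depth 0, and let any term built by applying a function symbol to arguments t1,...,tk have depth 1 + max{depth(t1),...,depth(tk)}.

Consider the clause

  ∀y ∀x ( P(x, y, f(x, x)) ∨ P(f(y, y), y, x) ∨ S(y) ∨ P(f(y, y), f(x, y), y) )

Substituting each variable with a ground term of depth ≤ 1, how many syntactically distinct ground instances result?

144

Ground terms of depth ≤ 1:
  Write N_k for the number of ground terms of depth ≤ k. A term of depth ≤ k is either a constant or a function symbol applied to arguments of depth ≤ k−1, so N_k = 3 + N_{k-1}^2.
  N_0 = 3
  N_1 = 3 + 3^2 = 12
  Explicitly: u, v, w, f(u, u), f(u, v), f(u, w), f(v, u), f(v, v), f(v, w), f(w, u), f(w, v), f(w, w).
So there are 12 ground terms available for substitution.
Each of y, x ranges independently over the available ground terms, and distinct assignments produce distinct instances.
Number of ground instances = 12^2 = 144.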